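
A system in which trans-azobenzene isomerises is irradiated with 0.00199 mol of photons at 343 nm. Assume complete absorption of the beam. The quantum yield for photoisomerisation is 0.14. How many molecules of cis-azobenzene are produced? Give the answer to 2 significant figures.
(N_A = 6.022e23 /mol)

1.7e20 molecules

Product: Φ × n_abs = 0.14 × 0.00199 = 2.786e-4 mol.
As a count: 2.786e-4 × 6.022e23 = 1.7e20.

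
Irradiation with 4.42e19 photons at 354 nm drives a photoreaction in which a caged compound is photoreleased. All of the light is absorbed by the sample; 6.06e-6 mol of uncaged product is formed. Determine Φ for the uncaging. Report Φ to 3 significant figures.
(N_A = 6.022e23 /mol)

Moles of photons: 4.42e19 / 6.022e23 = 7.340e-5 mol.
Φ = 6.06e-6 mol / 7.340e-5 mol photons = 0.0826.

Φ = 0.0826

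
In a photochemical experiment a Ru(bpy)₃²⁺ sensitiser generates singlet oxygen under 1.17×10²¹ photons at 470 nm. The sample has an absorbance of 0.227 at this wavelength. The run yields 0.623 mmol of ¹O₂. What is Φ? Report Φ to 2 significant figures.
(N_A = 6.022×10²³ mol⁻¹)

Product: 0.623 mmol = 6.23×10⁻⁴ mol.
Moles of photons: 1.17×10²¹ / 6.022×10²³ = 0.001943 mol.
Fraction absorbed: 1 − 10^(−0.227) = 0.4071.
Photons absorbed: 0.4071 × 0.001943 = 7.910×10⁻⁴ mol.
Φ = 6.23×10⁻⁴ mol / 7.910×10⁻⁴ mol photons = 0.79.

Φ = 0.79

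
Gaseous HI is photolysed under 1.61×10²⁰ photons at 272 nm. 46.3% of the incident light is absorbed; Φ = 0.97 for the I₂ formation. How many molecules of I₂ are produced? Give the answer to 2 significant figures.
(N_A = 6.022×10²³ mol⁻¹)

Moles of photons: 1.61×10²⁰ / 6.022×10²³ = 2.674×10⁻⁴ mol.
Photons absorbed: 0.463 × 2.674×10⁻⁴ = 1.238×10⁻⁴ mol.
Product: Φ × n_abs = 0.97 × 1.238×10⁻⁴ = 1.201×10⁻⁴ mol.
As a count: 1.201×10⁻⁴ × 6.022×10²³ = 7.2×10¹⁹.

7.2×10¹⁹ molecules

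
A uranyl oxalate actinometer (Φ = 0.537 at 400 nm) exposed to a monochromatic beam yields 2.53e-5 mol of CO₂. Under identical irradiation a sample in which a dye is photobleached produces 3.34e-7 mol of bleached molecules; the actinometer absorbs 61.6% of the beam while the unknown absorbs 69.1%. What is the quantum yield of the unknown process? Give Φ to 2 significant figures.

Φ = 0.0063

Photons absorbed by the actinometer: 2.53e-5 / 0.537 = 4.711e-5 mol.
Incident flux: 4.711e-5 / 0.616 = 7.648e-5 einstein.
Absorbed by unknown: 0.691 × 7.648e-5 = 5.285e-5 mol.
Φ(unknown) = 3.34e-7 / 5.285e-5 = 0.0063.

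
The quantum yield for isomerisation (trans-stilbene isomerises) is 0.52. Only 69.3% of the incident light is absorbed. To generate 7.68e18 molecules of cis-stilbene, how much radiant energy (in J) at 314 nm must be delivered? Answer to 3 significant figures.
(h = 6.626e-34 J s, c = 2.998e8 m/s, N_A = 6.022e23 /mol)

13.5 J

Product: 7.68e18 / 6.022e23 = 1.275e-5 mol.
Photons that must be absorbed: 1.275e-5 / 0.52 = 2.452e-5 mol.
Incident photons needed: 2.452e-5 / 0.693 = 3.538e-5 mol.
Photon energy: hc/λ = 6.326e-19 J; per mole, 3.810e5 J mol⁻¹.
Energy required: 3.538e-5 × 3.810e5 = 13.5 J.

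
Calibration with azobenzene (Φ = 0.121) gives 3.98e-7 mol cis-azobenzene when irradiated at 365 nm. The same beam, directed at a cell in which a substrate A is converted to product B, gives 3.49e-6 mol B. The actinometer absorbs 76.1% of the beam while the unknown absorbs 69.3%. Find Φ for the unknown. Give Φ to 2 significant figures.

Photons absorbed by the actinometer: 3.98e-7 / 0.121 = 3.289e-6 mol.
Incident flux: 3.289e-6 / 0.761 = 4.322e-6 einstein.
Absorbed by unknown: 0.693 × 4.322e-6 = 2.995e-6 mol.
Φ(unknown) = 3.49e-6 / 2.995e-6 = 1.2.

Φ = 1.2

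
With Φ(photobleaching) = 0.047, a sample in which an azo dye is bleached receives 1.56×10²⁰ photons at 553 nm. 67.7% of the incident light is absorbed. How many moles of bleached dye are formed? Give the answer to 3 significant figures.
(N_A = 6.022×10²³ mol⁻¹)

Moles of photons: 1.56×10²⁰ / 6.022×10²³ = 2.591×10⁻⁴ mol.
Photons absorbed: 0.677 × 2.591×10⁻⁴ = 1.754×10⁻⁴ mol.
Product: Φ × n_abs = 0.047 × 1.754×10⁻⁴ = 8.244×10⁻⁶ mol.

8.24×10⁻⁶ mol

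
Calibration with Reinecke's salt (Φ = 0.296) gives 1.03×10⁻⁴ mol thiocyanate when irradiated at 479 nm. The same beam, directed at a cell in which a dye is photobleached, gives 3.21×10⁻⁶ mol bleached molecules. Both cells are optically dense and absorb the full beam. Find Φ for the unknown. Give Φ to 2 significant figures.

Photons absorbed by the actinometer: 1.03×10⁻⁴ / 0.296 = 3.480×10⁻⁴ mol.
Φ(unknown) = 3.21×10⁻⁶ / 3.480×10⁻⁴ = 0.0092.

Φ = 0.0092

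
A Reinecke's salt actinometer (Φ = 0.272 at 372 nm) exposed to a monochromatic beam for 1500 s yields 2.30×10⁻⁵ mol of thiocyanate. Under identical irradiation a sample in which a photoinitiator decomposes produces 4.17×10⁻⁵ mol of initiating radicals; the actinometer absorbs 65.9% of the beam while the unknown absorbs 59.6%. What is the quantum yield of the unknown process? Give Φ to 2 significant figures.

Φ = 0.55

Photons absorbed by the actinometer: 2.30×10⁻⁵ / 0.272 = 8.456×10⁻⁵ mol.
Incident flux: 8.456×10⁻⁵ / 0.659 = 1.283×10⁻⁴ einstein.
Absorbed by unknown: 0.596 × 1.283×10⁻⁴ = 7.647×10⁻⁵ mol.
Φ(unknown) = 4.17×10⁻⁵ / 7.647×10⁻⁵ = 0.55.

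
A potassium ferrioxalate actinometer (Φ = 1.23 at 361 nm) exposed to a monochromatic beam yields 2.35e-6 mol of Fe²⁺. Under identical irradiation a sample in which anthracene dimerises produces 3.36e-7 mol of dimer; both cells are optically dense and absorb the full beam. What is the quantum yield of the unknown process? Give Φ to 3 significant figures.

Photons absorbed by the actinometer: 2.35e-6 / 1.23 = 1.911e-6 mol.
Φ(unknown) = 3.36e-7 / 1.911e-6 = 0.176.

Φ = 0.176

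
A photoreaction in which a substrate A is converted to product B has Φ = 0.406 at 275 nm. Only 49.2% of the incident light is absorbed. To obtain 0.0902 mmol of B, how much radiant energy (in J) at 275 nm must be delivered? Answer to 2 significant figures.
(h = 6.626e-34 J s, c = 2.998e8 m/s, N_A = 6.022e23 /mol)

Product: 0.0902 mmol = 9.02e-5 mol.
Photons that must be absorbed: 9.02e-5 / 0.406 = 2.222e-4 mol.
Incident photons needed: 2.222e-4 / 0.492 = 4.516e-4 mol.
Photon energy: hc/λ = 7.224e-19 J; per mole, 4.350e5 J mol⁻¹.
Energy required: 4.516e-4 × 4.350e5 = 200 J.

200 J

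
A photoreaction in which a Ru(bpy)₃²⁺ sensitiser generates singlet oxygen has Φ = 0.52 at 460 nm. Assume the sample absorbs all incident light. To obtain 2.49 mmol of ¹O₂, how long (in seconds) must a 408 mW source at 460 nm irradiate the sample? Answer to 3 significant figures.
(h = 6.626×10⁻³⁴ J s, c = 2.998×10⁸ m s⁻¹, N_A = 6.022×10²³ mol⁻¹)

Product: 2.49 mmol = 0.00249 mol.
Photons that must be absorbed: 0.00249 / 0.52 = 0.004788 mol.
Photon energy: hc/λ = 4.318×10⁻¹⁹ J; per mole, 2.600×10⁵ J mol⁻¹.
Energy required: 0.004788 × 2.600×10⁵ = 1245 J.
Time: 1245 J / 0.408 W = 3050 s.

t ≈ 3050 s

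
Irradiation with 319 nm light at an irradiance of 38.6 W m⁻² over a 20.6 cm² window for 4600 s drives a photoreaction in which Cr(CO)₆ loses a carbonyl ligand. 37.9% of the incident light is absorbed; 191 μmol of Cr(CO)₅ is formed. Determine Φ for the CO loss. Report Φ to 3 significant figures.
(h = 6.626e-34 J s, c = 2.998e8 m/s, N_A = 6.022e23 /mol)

Φ = 0.517

Product: 191 μmol = 1.91e-4 mol.
Photon energy at 319 nm: hc/λ = (6.626e-34)(2.998e8)/(319e-9) = 6.227e-19 J.
Energy delivered: (38.6 W m⁻²)(20.6e-4 m²)(4600 s) = 365.8 J.
Photons incident: 365.8 / 6.227e-19 = 5.874e20, i.e. 5.874e20/6.022e23 = 9.754e-4 mol.
Photons absorbed: 0.379 × 9.754e-4 = 3.697e-4 mol.
Φ = 1.91e-4 mol / 3.697e-4 mol photons = 0.517.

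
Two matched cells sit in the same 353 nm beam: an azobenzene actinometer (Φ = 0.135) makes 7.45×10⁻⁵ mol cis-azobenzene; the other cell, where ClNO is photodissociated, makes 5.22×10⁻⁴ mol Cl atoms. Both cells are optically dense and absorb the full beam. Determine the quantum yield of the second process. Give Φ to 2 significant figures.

Φ = 0.95

Photons absorbed by the actinometer: 7.45×10⁻⁵ / 0.135 = 5.519×10⁻⁴ mol.
Φ(unknown) = 5.22×10⁻⁴ / 5.519×10⁻⁴ = 0.95.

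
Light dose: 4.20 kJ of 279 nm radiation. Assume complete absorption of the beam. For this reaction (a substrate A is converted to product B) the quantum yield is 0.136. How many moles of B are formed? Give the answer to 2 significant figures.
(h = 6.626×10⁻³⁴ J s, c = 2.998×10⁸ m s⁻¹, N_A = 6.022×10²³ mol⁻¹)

0.0013 mol

Photon energy at 279 nm: hc/λ = (6.626×10⁻³⁴)(2.998×10⁸)/(279×10⁻⁹) = 7.120×10⁻¹⁹ J.
Incident energy: 4.20 kJ = 4200 J.
Photons incident: 4200 / 7.120×10⁻¹⁹ = 5.899×10²¹, i.e. 5.899×10²¹/6.022×10²³ = 0.009796 mol.
Product: Φ × n_abs = 0.136 × 0.009796 = 0.001332 mol.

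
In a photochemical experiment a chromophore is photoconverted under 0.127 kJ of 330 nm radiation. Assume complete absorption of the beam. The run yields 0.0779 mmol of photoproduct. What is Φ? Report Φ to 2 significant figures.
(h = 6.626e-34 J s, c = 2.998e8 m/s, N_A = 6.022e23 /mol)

Product: 0.0779 mmol = 7.79e-5 mol.
Photon energy at 330 nm: hc/λ = (6.626e-34)(2.998e8)/(330e-9) = 6.020e-19 J.
Incident energy: 0.127 kJ = 127 J.
Photons incident: 127 / 6.020e-19 = 2.110e20, i.e. 2.110e20/6.022e23 = 3.504e-4 mol.
Φ = 7.79e-5 mol / 3.504e-4 mol photons = 0.22.

Φ = 0.22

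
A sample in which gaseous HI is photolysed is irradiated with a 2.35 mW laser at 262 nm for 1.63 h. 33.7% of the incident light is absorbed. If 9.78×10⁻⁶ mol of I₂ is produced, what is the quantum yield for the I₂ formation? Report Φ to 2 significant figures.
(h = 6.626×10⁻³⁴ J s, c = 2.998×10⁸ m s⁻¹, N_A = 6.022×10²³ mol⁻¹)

Photon energy at 262 nm: hc/λ = (6.626×10⁻³⁴)(2.998×10⁸)/(262×10⁻⁹) = 7.582×10⁻¹⁹ J.
Energy delivered: (2.35 mW)(5868 s) = 13.79 J.
Photons incident: 13.79 / 7.582×10⁻¹⁹ = 1.819×10¹⁹, i.e. 1.819×10¹⁹/6.022×10²³ = 3.021×10⁻⁵ mol.
Photons absorbed: 0.337 × 3.021×10⁻⁵ = 1.018×10⁻⁵ mol.
Φ = 9.78×10⁻⁶ mol / 1.018×10⁻⁵ mol photons = 0.96.

Φ = 0.96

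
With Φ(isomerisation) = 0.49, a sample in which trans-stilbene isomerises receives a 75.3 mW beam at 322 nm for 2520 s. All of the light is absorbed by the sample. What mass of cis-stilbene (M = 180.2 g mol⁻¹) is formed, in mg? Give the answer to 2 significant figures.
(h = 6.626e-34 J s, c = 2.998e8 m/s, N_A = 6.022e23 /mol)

45 mg

Photon energy at 322 nm: hc/λ = (6.626e-34)(2.998e8)/(322e-9) = 6.169e-19 J.
Energy delivered: (75.3 mW)(2520 s) = 189.8 J.
Photons incident: 189.8 / 6.169e-19 = 3.077e20, i.e. 3.077e20/6.022e23 = 5.110e-4 mol.
Product: Φ × n_abs = 0.49 × 5.110e-4 = 2.504e-4 mol.
Mass: 2.504e-4 × 180.2 = 0.04512 g = 45 mg.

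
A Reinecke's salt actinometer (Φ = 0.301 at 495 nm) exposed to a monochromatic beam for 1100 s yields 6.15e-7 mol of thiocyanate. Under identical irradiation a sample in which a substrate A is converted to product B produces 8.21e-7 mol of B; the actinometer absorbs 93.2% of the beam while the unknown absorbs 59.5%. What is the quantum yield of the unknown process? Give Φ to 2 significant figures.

Photons absorbed by the actinometer: 6.15e-7 / 0.301 = 2.043e-6 mol.
Incident flux: 2.043e-6 / 0.932 = 2.192e-6 einstein.
Absorbed by unknown: 0.595 × 2.192e-6 = 1.304e-6 mol.
Φ(unknown) = 8.21e-7 / 1.304e-6 = 0.63.

Φ = 0.63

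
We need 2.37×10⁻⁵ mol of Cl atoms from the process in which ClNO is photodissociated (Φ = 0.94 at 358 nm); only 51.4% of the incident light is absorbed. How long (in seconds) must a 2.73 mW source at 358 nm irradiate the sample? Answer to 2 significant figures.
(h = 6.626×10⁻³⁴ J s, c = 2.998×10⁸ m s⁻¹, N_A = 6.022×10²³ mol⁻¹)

t ≈ 6000 s

Photons that must be absorbed: 2.37×10⁻⁵ / 0.94 = 2.521×10⁻⁵ mol.
Incident photons needed: 2.521×10⁻⁵ / 0.514 = 4.905×10⁻⁵ mol.
Photon energy: hc/λ = 5.549×10⁻¹⁹ J; per mole, 3.342×10⁵ J mol⁻¹.
Energy required: 4.905×10⁻⁵ × 3.342×10⁵ = 16.39 J.
Time: 16.39 J / 0.00273 W = 6000 s.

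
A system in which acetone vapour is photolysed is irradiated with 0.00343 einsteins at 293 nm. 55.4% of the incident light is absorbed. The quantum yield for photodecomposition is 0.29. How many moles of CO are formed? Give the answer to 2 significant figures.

Photons absorbed: 0.554 × 0.00343 = 0.001900 mol.
Product: Φ × n_abs = 0.29 × 0.001900 = 5.510×10⁻⁴ mol.

5.5×10⁻⁴ mol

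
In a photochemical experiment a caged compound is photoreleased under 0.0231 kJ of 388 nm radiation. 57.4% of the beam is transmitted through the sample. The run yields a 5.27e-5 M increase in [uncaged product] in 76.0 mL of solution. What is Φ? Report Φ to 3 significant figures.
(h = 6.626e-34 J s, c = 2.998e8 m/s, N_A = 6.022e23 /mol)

Φ = 0.125

Product: (5.27e-5 M)(0.076 L) = 4.005e-6 mol.
Photon energy at 388 nm: hc/λ = (6.626e-34)(2.998e8)/(388e-9) = 5.120e-19 J.
Incident energy: 0.0231 kJ = 23.1 J.
Photons incident: 23.1 / 5.120e-19 = 4.512e19, i.e. 4.512e19/6.022e23 = 7.493e-5 mol.
Fraction absorbed: 1 − 57.4/100 = 0.4260.
Photons absorbed: 0.4260 × 7.493e-5 = 3.192e-5 mol.
Φ = 4.005e-6 mol / 3.192e-5 mol photons = 0.125.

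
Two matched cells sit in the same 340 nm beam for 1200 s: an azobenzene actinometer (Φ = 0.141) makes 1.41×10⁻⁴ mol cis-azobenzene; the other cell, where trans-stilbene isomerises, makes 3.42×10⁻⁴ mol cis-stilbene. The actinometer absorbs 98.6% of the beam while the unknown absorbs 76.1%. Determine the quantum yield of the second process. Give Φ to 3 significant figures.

Φ = 0.443

Photons absorbed by the actinometer: 1.41×10⁻⁴ / 0.141 = 0.001000 mol.
Incident flux: 0.001000 / 0.986 = 0.001014 einstein.
Absorbed by unknown: 0.761 × 0.001014 = 7.717×10⁻⁴ mol.
Φ(unknown) = 3.42×10⁻⁴ / 7.717×10⁻⁴ = 0.443.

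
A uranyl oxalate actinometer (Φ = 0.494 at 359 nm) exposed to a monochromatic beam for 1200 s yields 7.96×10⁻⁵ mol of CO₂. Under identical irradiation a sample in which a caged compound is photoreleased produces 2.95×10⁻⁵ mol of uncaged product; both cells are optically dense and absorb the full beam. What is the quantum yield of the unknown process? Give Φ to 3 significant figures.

Photons absorbed by the actinometer: 7.96×10⁻⁵ / 0.494 = 1.611×10⁻⁴ mol.
Φ(unknown) = 2.95×10⁻⁵ / 1.611×10⁻⁴ = 0.183.

Φ = 0.183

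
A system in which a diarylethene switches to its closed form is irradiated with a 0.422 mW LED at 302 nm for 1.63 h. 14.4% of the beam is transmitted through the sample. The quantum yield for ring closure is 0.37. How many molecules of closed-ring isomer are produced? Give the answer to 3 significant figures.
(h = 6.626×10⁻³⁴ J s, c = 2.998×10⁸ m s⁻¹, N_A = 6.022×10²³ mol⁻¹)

1.19×10¹⁸ molecules

Photon energy at 302 nm: hc/λ = (6.626×10⁻³⁴)(2.998×10⁸)/(302×10⁻⁹) = 6.578×10⁻¹⁹ J.
Energy delivered: (0.422 mW)(5868 s) = 2.476 J.
Photons incident: 2.476 / 6.578×10⁻¹⁹ = 3.764×10¹⁸, i.e. 3.764×10¹⁸/6.022×10²³ = 6.250×10⁻⁶ mol.
Fraction absorbed: 1 − 14.4/100 = 0.8560.
Photons absorbed: 0.8560 × 6.250×10⁻⁶ = 5.350×10⁻⁶ mol.
Product: Φ × n_abs = 0.37 × 5.350×10⁻⁶ = 1.980×10⁻⁶ mol.
As a count: 1.980×10⁻⁶ × 6.022×10²³ = 1.19×10¹⁸.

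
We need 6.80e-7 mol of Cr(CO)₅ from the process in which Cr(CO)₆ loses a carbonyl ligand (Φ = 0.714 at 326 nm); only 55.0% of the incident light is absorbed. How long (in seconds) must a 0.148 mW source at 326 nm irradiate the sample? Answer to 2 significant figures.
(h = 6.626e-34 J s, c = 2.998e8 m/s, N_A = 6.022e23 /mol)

Photons that must be absorbed: 6.80e-7 / 0.714 = 9.524e-7 mol.
Incident photons needed: 9.524e-7 / 0.550 = 1.732e-6 mol.
Photon energy: hc/λ = 6.093e-19 J; per mole, 3.669e5 J mol⁻¹.
Energy required: 1.732e-6 × 3.669e5 = 0.6355 J.
Time: 0.6355 J / 0.000148 W = 4300 s.

t ≈ 4300 s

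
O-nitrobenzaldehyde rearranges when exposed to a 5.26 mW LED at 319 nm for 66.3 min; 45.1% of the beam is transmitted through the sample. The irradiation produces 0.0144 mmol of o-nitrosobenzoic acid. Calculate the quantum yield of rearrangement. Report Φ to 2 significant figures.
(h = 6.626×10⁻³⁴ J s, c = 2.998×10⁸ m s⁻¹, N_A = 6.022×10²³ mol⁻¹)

Φ = 0.47

Product: 0.0144 mmol = 1.44×10⁻⁵ mol.
Photon energy at 319 nm: hc/λ = (6.626×10⁻³⁴)(2.998×10⁸)/(319×10⁻⁹) = 6.227×10⁻¹⁹ J.
Energy delivered: (5.26 mW)(3978 s) = 20.92 J.
Photons incident: 20.92 / 6.227×10⁻¹⁹ = 3.360×10¹⁹, i.e. 3.360×10¹⁹/6.022×10²³ = 5.580×10⁻⁵ mol.
Fraction absorbed: 1 − 45.1/100 = 0.5490.
Photons absorbed: 0.5490 × 5.580×10⁻⁵ = 3.063×10⁻⁵ mol.
Φ = 1.44×10⁻⁵ mol / 3.063×10⁻⁵ mol photons = 0.47.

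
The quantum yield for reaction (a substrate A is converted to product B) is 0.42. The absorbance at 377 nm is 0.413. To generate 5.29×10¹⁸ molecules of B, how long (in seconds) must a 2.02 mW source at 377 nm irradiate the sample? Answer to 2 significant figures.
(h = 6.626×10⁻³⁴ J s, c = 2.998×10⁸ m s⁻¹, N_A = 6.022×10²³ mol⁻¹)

t ≈ 5400 s

Product: 5.29×10¹⁸ / 6.022×10²³ = 8.784×10⁻⁶ mol.
Photons that must be absorbed: 8.784×10⁻⁶ / 0.42 = 2.091×10⁻⁵ mol.
Fraction absorbed: 1 − 10^(−0.413) = 0.6136.
Incident photons needed: 2.091×10⁻⁵ / 0.6136 = 3.408×10⁻⁵ mol.
Photon energy: hc/λ = 5.269×10⁻¹⁹ J; per mole, 3.173×10⁵ J mol⁻¹.
Energy required: 3.408×10⁻⁵ × 3.173×10⁵ = 10.81 J.
Time: 10.81 J / 0.00202 W = 5400 s.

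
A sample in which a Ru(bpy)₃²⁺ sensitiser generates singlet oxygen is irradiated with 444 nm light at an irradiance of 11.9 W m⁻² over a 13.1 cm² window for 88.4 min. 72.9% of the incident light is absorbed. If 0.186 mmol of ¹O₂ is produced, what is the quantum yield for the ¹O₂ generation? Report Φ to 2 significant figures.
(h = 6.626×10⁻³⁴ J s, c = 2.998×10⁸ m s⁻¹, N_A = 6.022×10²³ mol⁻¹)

Product: 0.186 mmol = 1.86×10⁻⁴ mol.
Photon energy at 444 nm: hc/λ = (6.626×10⁻³⁴)(2.998×10⁸)/(444×10⁻⁹) = 4.474×10⁻¹⁹ J.
Energy delivered: (11.9 W m⁻²)(13.1×10⁻⁴ m²)(5304 s) = 82.68 J.
Photons incident: 82.68 / 4.474×10⁻¹⁹ = 1.848×10²⁰, i.e. 1.848×10²⁰/6.022×10²³ = 3.069×10⁻⁴ mol.
Photons absorbed: 0.729 × 3.069×10⁻⁴ = 2.237×10⁻⁴ mol.
Φ = 1.86×10⁻⁴ mol / 2.237×10⁻⁴ mol photons = 0.83.

Φ = 0.83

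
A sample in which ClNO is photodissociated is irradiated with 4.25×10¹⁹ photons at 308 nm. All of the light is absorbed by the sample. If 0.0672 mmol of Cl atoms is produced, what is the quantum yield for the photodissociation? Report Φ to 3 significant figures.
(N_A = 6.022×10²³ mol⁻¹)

Product: 0.0672 mmol = 6.72×10⁻⁵ mol.
Moles of photons: 4.25×10¹⁹ / 6.022×10²³ = 7.057×10⁻⁵ mol.
Φ = 6.72×10⁻⁵ mol / 7.057×10⁻⁵ mol photons = 0.952.

Φ = 0.952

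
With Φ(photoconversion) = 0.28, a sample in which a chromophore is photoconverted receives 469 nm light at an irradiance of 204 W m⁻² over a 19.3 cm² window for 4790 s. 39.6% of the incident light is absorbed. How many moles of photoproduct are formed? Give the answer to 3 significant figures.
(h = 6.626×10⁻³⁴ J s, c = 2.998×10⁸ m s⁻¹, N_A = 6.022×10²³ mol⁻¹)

Photon energy at 469 nm: hc/λ = (6.626×10⁻³⁴)(2.998×10⁸)/(469×10⁻⁹) = 4.236×10⁻¹⁹ J.
Energy delivered: (204 W m⁻²)(19.3×10⁻⁴ m²)(4790 s) = 1886 J.
Photons incident: 1886 / 4.236×10⁻¹⁹ = 4.452×10²¹, i.e. 4.452×10²¹/6.022×10²³ = 0.007393 mol.
Photons absorbed: 0.396 × 0.007393 = 0.002928 mol.
Product: Φ × n_abs = 0.28 × 0.002928 = 8.198×10⁻⁴ mol.

8.20×10⁻⁴ mol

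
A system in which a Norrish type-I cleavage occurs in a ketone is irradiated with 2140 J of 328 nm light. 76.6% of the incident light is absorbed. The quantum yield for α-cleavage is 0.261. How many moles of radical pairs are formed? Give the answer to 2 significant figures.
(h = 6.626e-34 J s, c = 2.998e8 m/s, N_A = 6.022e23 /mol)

Photon energy at 328 nm: hc/λ = (6.626e-34)(2.998e8)/(328e-9) = 6.056e-19 J.
Photons incident: 2140 / 6.056e-19 = 3.534e21, i.e. 3.534e21/6.022e23 = 0.005868 mol.
Photons absorbed: 0.766 × 0.005868 = 0.004495 mol.
Product: Φ × n_abs = 0.261 × 0.004495 = 0.001173 mol.

0.0012 mol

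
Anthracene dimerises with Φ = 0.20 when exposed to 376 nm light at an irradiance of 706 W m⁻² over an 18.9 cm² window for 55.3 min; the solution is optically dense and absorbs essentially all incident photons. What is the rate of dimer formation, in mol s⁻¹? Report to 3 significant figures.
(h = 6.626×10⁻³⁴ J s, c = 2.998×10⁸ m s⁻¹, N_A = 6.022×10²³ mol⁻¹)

Photon energy at 376 nm: hc/λ = (6.626×10⁻³⁴)(2.998×10⁸)/(376×10⁻⁹) = 5.283×10⁻¹⁹ J.
Energy delivered: (706 W m⁻²)(18.9×10⁻⁴ m²)(3318 s) = 4427 J.
Photons incident: 4427 / 5.283×10⁻¹⁹ = 8.380×10²¹, i.e. 8.380×10²¹/6.022×10²³ = 0.01392 mol.
Product formed: 0.20 × 0.01392 = 0.002784 mol.
Rate: 0.002784 / 3318 s = 8.39×10⁻⁷ mol s⁻¹.

8.39×10⁻⁷ mol s⁻¹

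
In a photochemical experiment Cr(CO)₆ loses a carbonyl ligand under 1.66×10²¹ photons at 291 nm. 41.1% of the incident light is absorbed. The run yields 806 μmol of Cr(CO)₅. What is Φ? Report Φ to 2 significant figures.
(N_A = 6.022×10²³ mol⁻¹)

Product: 806 μmol = 8.06×10⁻⁴ mol.
Moles of photons: 1.66×10²¹ / 6.022×10²³ = 0.002757 mol.
Photons absorbed: 0.411 × 0.002757 = 0.001133 mol.
Φ = 8.06×10⁻⁴ mol / 0.001133 mol photons = 0.71.

Φ = 0.71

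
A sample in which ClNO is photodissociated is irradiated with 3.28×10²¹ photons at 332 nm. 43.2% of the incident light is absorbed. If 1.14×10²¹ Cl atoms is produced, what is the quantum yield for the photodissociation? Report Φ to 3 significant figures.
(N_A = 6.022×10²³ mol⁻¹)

Product: 1.14×10²¹ / 6.022×10²³ = 0.001893 mol.
Moles of photons: 3.28×10²¹ / 6.022×10²³ = 0.005447 mol.
Photons absorbed: 0.432 × 0.005447 = 0.002353 mol.
Φ = 0.001893 mol / 0.002353 mol photons = 0.805.

Φ = 0.805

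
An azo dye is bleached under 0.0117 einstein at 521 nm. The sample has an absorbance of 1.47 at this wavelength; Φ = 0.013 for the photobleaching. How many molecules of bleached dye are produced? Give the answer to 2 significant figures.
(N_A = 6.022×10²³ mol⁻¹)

8.8×10¹⁹ molecules

Fraction absorbed: 1 − 10^(−1.47) = 0.9661.
Photons absorbed: 0.9661 × 0.0117 = 0.01130 mol.
Product: Φ × n_abs = 0.013 × 0.01130 = 1.469×10⁻⁴ mol.
As a count: 1.469×10⁻⁴ × 6.022×10²³ = 8.8×10¹⁹.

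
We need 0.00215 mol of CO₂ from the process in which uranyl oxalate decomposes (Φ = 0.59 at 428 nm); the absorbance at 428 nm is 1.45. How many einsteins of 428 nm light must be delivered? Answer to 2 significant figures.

Photons that must be absorbed: 0.00215 / 0.59 = 0.003644 mol.
Fraction absorbed: 1 − 10^(−1.45) = 0.9645.
Incident photons needed: 0.003644 / 0.9645 = 0.003778 mol.

0.0038 einstein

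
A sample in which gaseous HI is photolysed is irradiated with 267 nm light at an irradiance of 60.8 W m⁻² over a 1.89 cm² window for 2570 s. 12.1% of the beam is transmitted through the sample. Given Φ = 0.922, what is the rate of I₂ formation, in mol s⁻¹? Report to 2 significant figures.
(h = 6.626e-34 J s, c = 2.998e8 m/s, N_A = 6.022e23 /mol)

2.1e-8 mol s⁻¹

Photon energy at 267 nm: hc/λ = (6.626e-34)(2.998e8)/(267e-9) = 7.440e-19 J.
Energy delivered: (60.8 W m⁻²)(1.89e-4 m²)(2570 s) = 29.53 J.
Photons incident: 29.53 / 7.440e-19 = 3.969e19, i.e. 3.969e19/6.022e23 = 6.591e-5 mol.
Fraction absorbed: 1 − 12.1/100 = 0.8790.
Photons absorbed: 0.8790 × 6.591e-5 = 5.793e-5 mol.
Product formed: 0.922 × 5.793e-5 = 5.341e-5 mol.
Rate: 5.341e-5 / 2570 s = 2.1e-8 mol s⁻¹.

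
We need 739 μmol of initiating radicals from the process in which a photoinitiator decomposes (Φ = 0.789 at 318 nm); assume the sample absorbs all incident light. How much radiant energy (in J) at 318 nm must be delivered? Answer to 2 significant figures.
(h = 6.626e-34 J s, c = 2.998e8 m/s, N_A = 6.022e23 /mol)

350 J

Product: 739 μmol = 7.39e-4 mol.
Photons that must be absorbed: 7.39e-4 / 0.789 = 9.366e-4 mol.
Photon energy: hc/λ = 6.247e-19 J; per mole, 3.762e5 J mol⁻¹.
Energy required: 9.366e-4 × 3.762e5 = 350 J.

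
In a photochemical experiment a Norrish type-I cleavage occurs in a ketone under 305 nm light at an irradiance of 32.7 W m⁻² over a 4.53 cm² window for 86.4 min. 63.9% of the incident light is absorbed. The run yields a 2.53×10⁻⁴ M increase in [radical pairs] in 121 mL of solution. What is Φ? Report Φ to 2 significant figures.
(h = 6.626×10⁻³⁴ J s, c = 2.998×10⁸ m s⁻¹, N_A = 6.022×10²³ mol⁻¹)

Φ = 0.24

Product: (2.53×10⁻⁴ M)(0.121 L) = 3.061×10⁻⁵ mol.
Photon energy at 305 nm: hc/λ = (6.626×10⁻³⁴)(2.998×10⁸)/(305×10⁻⁹) = 6.513×10⁻¹⁹ J.
Energy delivered: (32.7 W m⁻²)(4.53×10⁻⁴ m²)(5184 s) = 76.79 J.
Photons incident: 76.79 / 6.513×10⁻¹⁹ = 1.179×10²⁰, i.e. 1.179×10²⁰/6.022×10²³ = 1.958×10⁻⁴ mol.
Photons absorbed: 0.639 × 1.958×10⁻⁴ = 1.251×10⁻⁴ mol.
Φ = 3.061×10⁻⁵ mol / 1.251×10⁻⁴ mol photons = 0.24.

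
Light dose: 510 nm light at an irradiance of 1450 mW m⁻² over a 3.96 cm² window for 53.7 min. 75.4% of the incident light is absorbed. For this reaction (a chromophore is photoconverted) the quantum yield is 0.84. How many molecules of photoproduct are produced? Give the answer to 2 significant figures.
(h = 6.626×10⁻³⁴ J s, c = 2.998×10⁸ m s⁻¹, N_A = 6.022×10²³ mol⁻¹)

3.0×10¹⁸ molecules

Photon energy at 510 nm: hc/λ = (6.626×10⁻³⁴)(2.998×10⁸)/(510×10⁻⁹) = 3.895×10⁻¹⁹ J.
Energy delivered: (1450 mW m⁻²)(3.96×10⁻⁴ m²)(3222 s) = 1.850 J.
Photons incident: 1.850 / 3.895×10⁻¹⁹ = 4.750×10¹⁸, i.e. 4.750×10¹⁸/6.022×10²³ = 7.888×10⁻⁶ mol.
Photons absorbed: 0.754 × 7.888×10⁻⁶ = 5.948×10⁻⁶ mol.
Product: Φ × n_abs = 0.84 × 5.948×10⁻⁶ = 4.996×10⁻⁶ mol.
As a count: 4.996×10⁻⁶ × 6.022×10²³ = 3.0×10¹⁸.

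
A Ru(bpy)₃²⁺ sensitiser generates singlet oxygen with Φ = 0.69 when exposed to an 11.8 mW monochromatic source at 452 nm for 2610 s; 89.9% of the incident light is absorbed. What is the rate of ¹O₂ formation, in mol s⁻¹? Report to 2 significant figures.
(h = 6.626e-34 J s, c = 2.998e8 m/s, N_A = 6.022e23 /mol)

Photon energy at 452 nm: hc/λ = (6.626e-34)(2.998e8)/(452e-9) = 4.395e-19 J.
Energy delivered: (11.8 mW)(2610 s) = 30.80 J.
Photons incident: 30.80 / 4.395e-19 = 7.008e19, i.e. 7.008e19/6.022e23 = 1.164e-4 mol.
Photons absorbed: 0.899 × 1.164e-4 = 1.046e-4 mol.
Product formed: 0.69 × 1.046e-4 = 7.217e-5 mol.
Rate: 7.217e-5 / 2610 s = 2.8e-8 mol s⁻¹.

2.8e-8 mol s⁻¹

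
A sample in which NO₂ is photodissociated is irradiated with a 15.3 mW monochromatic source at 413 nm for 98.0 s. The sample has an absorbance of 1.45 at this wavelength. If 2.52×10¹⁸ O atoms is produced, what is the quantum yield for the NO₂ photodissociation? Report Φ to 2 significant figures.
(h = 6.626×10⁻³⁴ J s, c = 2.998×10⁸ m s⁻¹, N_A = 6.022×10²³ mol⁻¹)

Φ = 0.84

Product: 2.52×10¹⁸ / 6.022×10²³ = 4.185×10⁻⁶ mol.
Photon energy at 413 nm: hc/λ = (6.626×10⁻³⁴)(2.998×10⁸)/(413×10⁻⁹) = 4.810×10⁻¹⁹ J.
Energy delivered: (15.3 mW)(98 s) = 1.499 J.
Photons incident: 1.499 / 4.810×10⁻¹⁹ = 3.116×10¹⁸, i.e. 3.116×10¹⁸/6.022×10²³ = 5.174×10⁻⁶ mol.
Fraction absorbed: 1 − 10^(−1.45) = 0.9645.
Photons absorbed: 0.9645 × 5.174×10⁻⁶ = 4.990×10⁻⁶ mol.
Φ = 4.185×10⁻⁶ mol / 4.990×10⁻⁶ mol photons = 0.84.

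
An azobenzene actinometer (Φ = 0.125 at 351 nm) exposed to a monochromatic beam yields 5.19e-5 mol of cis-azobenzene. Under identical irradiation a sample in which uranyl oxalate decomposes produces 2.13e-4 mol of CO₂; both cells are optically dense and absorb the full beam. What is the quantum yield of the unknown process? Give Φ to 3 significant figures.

Photons absorbed by the actinometer: 5.19e-5 / 0.125 = 4.152e-4 mol.
Φ(unknown) = 2.13e-4 / 4.152e-4 = 0.513.

Φ = 0.513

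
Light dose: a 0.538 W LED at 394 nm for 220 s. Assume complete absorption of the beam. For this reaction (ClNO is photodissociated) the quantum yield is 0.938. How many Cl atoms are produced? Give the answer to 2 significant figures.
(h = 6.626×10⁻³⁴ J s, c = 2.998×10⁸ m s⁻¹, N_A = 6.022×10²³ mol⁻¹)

2.2×10²⁰ atoms

Photon energy at 394 nm: hc/λ = (6.626×10⁻³⁴)(2.998×10⁸)/(394×10⁻⁹) = 5.042×10⁻¹⁹ J.
Energy delivered: (0.538 W)(220 s) = 118.4 J.
Photons incident: 118.4 / 5.042×10⁻¹⁹ = 2.348×10²⁰, i.e. 2.348×10²⁰/6.022×10²³ = 3.899×10⁻⁴ mol.
Product: Φ × n_abs = 0.938 × 3.899×10⁻⁴ = 3.657×10⁻⁴ mol.
As a count: 3.657×10⁻⁴ × 6.022×10²³ = 2.2×10²⁰.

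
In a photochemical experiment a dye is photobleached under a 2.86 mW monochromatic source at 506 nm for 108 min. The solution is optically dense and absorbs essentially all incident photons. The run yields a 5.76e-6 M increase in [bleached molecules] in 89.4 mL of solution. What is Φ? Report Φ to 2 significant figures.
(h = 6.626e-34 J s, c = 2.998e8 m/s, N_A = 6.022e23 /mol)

Product: (5.76e-6 M)(0.0894 L) = 5.149e-7 mol.
Photon energy at 506 nm: hc/λ = (6.626e-34)(2.998e8)/(506e-9) = 3.926e-19 J.
Energy delivered: (2.86 mW)(6480 s) = 18.53 J.
Photons incident: 18.53 / 3.926e-19 = 4.720e19, i.e. 4.720e19/6.022e23 = 7.838e-5 mol.
Φ = 5.149e-7 mol / 7.838e-5 mol photons = 0.0066.

Φ = 0.0066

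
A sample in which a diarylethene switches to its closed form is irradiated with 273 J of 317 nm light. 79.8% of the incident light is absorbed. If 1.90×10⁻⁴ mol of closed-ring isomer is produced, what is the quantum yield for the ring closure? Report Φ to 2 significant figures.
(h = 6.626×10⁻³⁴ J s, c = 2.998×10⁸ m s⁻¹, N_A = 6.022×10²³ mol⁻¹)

Φ = 0.33

Photon energy at 317 nm: hc/λ = (6.626×10⁻³⁴)(2.998×10⁸)/(317×10⁻⁹) = 6.266×10⁻¹⁹ J.
Photons incident: 273 / 6.266×10⁻¹⁹ = 4.357×10²⁰, i.e. 4.357×10²⁰/6.022×10²³ = 7.235×10⁻⁴ mol.
Photons absorbed: 0.798 × 7.235×10⁻⁴ = 5.774×10⁻⁴ mol.
Φ = 1.90×10⁻⁴ mol / 5.774×10⁻⁴ mol photons = 0.33.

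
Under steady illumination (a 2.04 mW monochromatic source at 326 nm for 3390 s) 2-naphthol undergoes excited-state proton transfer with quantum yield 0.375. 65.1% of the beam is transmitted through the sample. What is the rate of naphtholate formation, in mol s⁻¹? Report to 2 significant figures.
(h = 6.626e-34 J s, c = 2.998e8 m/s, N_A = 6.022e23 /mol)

7.3e-10 mol s⁻¹

Photon energy at 326 nm: hc/λ = (6.626e-34)(2.998e8)/(326e-9) = 6.093e-19 J.
Energy delivered: (2.04 mW)(3390 s) = 6.916 J.
Photons incident: 6.916 / 6.093e-19 = 1.135e19, i.e. 1.135e19/6.022e23 = 1.885e-5 mol.
Fraction absorbed: 1 − 65.1/100 = 0.3490.
Photons absorbed: 0.3490 × 1.885e-5 = 6.579e-6 mol.
Product formed: 0.375 × 6.579e-6 = 2.467e-6 mol.
Rate: 2.467e-6 / 3390 s = 7.3e-10 mol s⁻¹.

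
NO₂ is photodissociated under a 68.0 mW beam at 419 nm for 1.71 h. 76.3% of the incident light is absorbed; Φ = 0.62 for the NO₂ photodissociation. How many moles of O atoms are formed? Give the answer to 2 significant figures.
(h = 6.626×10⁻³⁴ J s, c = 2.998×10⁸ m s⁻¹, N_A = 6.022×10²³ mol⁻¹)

6.9×10⁻⁴ mol

Photon energy at 419 nm: hc/λ = (6.626×10⁻³⁴)(2.998×10⁸)/(419×10⁻⁹) = 4.741×10⁻¹⁹ J.
Energy delivered: (68.0 mW)(6156 s) = 418.6 J.
Photons incident: 418.6 / 4.741×10⁻¹⁹ = 8.829×10²⁰, i.e. 8.829×10²⁰/6.022×10²³ = 0.001466 mol.
Photons absorbed: 0.763 × 0.001466 = 0.001119 mol.
Product: Φ × n_abs = 0.62 × 0.001119 = 6.938×10⁻⁴ mol.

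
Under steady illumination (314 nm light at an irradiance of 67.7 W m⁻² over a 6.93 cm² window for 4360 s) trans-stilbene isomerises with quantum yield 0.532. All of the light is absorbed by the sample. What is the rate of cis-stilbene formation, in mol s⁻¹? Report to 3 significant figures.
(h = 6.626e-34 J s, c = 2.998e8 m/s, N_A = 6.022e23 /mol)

6.55e-8 mol s⁻¹

Photon energy at 314 nm: hc/λ = (6.626e-34)(2.998e8)/(314e-9) = 6.326e-19 J.
Energy delivered: (67.7 W m⁻²)(6.93e-4 m²)(4360 s) = 204.6 J.
Photons incident: 204.6 / 6.326e-19 = 3.234e20, i.e. 3.234e20/6.022e23 = 5.370e-4 mol.
Product formed: 0.532 × 5.370e-4 = 2.857e-4 mol.
Rate: 2.857e-4 / 4360 s = 6.55e-8 mol s⁻¹.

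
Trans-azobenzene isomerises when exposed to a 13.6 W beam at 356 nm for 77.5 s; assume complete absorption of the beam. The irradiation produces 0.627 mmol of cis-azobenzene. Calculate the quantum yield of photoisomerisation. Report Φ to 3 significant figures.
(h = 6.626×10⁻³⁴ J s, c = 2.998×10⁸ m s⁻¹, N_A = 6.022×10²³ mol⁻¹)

Product: 0.627 mmol = 6.27×10⁻⁴ mol.
Photon energy at 356 nm: hc/λ = (6.626×10⁻³⁴)(2.998×10⁸)/(356×10⁻⁹) = 5.580×10⁻¹⁹ J.
Energy delivered: (13.6 W)(77.5 s) = 1054 J.
Photons incident: 1054 / 5.580×10⁻¹⁹ = 1.889×10²¹, i.e. 1.889×10²¹/6.022×10²³ = 0.003137 mol.
Φ = 6.27×10⁻⁴ mol / 0.003137 mol photons = 0.200.

Φ = 0.200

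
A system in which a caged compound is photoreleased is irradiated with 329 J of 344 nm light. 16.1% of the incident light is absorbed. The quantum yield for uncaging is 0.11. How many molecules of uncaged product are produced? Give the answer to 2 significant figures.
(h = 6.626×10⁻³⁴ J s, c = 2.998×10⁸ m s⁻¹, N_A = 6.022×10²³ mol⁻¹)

Photon energy at 344 nm: hc/λ = (6.626×10⁻³⁴)(2.998×10⁸)/(344×10⁻⁹) = 5.775×10⁻¹⁹ J.
Photons incident: 329 / 5.775×10⁻¹⁹ = 5.697×10²⁰, i.e. 5.697×10²⁰/6.022×10²³ = 9.460×10⁻⁴ mol.
Photons absorbed: 0.161 × 9.460×10⁻⁴ = 1.523×10⁻⁴ mol.
Product: Φ × n_abs = 0.11 × 1.523×10⁻⁴ = 1.675×10⁻⁵ mol.
As a count: 1.675×10⁻⁵ × 6.022×10²³ = 1.0×10¹⁹.

1.0×10¹⁹ molecules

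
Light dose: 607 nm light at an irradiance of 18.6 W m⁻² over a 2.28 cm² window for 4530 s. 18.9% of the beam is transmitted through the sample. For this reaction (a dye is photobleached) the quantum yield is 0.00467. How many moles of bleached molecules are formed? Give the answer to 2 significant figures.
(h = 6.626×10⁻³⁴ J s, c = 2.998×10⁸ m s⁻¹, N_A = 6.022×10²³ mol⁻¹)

3.7×10⁻⁷ mol

Photon energy at 607 nm: hc/λ = (6.626×10⁻³⁴)(2.998×10⁸)/(607×10⁻⁹) = 3.273×10⁻¹⁹ J.
Energy delivered: (18.6 W m⁻²)(2.28×10⁻⁴ m²)(4530 s) = 19.21 J.
Photons incident: 19.21 / 3.273×10⁻¹⁹ = 5.869×10¹⁹, i.e. 5.869×10¹⁹/6.022×10²³ = 9.746×10⁻⁵ mol.
Fraction absorbed: 1 − 18.9/100 = 0.8110.
Photons absorbed: 0.8110 × 9.746×10⁻⁵ = 7.904×10⁻⁵ mol.
Product: Φ × n_abs = 0.00467 × 7.904×10⁻⁵ = 3.691×10⁻⁷ mol.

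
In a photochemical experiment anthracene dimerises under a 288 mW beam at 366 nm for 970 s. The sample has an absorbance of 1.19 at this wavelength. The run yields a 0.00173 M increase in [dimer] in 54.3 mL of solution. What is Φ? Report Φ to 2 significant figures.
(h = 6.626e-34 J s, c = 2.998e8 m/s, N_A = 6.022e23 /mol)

Φ = 0.12

Product: (0.00173 M)(0.0543 L) = 9.394e-5 mol.
Photon energy at 366 nm: hc/λ = (6.626e-34)(2.998e8)/(366e-9) = 5.428e-19 J.
Energy delivered: (288 mW)(970 s) = 279.4 J.
Photons incident: 279.4 / 5.428e-19 = 5.147e20, i.e. 5.147e20/6.022e23 = 8.547e-4 mol.
Fraction absorbed: 1 − 10^(−1.19) = 0.9354.
Photons absorbed: 0.9354 × 8.547e-4 = 7.995e-4 mol.
Φ = 9.394e-5 mol / 7.995e-4 mol photons = 0.12.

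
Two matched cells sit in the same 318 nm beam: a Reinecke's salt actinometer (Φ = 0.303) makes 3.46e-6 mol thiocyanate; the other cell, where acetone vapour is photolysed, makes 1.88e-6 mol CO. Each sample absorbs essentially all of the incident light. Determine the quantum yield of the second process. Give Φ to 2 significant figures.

Photons absorbed by the actinometer: 3.46e-6 / 0.303 = 1.142e-5 mol.
Φ(unknown) = 1.88e-6 / 1.142e-5 = 0.16.

Φ = 0.16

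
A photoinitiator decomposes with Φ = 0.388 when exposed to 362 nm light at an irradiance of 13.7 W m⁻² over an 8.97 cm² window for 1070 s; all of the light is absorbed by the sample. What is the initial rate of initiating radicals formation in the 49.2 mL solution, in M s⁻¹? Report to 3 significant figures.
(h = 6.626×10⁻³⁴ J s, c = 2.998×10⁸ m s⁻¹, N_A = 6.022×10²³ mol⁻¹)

2.93×10⁻⁷ M s⁻¹

Photon energy at 362 nm: hc/λ = (6.626×10⁻³⁴)(2.998×10⁸)/(362×10⁻⁹) = 5.487×10⁻¹⁹ J.
Energy delivered: (13.7 W m⁻²)(8.97×10⁻⁴ m²)(1070 s) = 13.15 J.
Photons incident: 13.15 / 5.487×10⁻¹⁹ = 2.397×10¹⁹, i.e. 2.397×10¹⁹/6.022×10²³ = 3.980×10⁻⁵ mol.
Product formed: 0.388 × 3.980×10⁻⁵ = 1.544×10⁻⁵ mol.
Rate: 1.544×10⁻⁵ mol / (1070 s × 0.0492 L) = 2.93×10⁻⁷ M s⁻¹.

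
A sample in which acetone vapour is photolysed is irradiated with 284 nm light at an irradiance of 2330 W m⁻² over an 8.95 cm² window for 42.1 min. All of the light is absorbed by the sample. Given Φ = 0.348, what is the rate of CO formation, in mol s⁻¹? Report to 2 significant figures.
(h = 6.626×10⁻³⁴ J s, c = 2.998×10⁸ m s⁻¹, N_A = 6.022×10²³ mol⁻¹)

Photon energy at 284 nm: hc/λ = (6.626×10⁻³⁴)(2.998×10⁸)/(284×10⁻⁹) = 6.995×10⁻¹⁹ J.
Energy delivered: (2330 W m⁻²)(8.95×10⁻⁴ m²)(2526 s) = 5268 J.
Photons incident: 5268 / 6.995×10⁻¹⁹ = 7.531×10²¹, i.e. 7.531×10²¹/6.022×10²³ = 0.01251 mol.
Product formed: 0.348 × 0.01251 = 0.004353 mol.
Rate: 0.004353 / 2526 s = 1.7×10⁻⁶ mol s⁻¹.

1.7×10⁻⁶ mol s⁻¹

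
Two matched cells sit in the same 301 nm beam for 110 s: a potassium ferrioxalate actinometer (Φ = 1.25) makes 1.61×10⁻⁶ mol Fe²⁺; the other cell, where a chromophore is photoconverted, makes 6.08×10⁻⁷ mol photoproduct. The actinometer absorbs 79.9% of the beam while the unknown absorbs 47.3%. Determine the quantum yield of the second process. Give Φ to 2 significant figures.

Φ = 0.80

Photons absorbed by the actinometer: 1.61×10⁻⁶ / 1.25 = 1.288×10⁻⁶ mol.
Incident flux: 1.288×10⁻⁶ / 0.799 = 1.612×10⁻⁶ einstein.
Absorbed by unknown: 0.473 × 1.612×10⁻⁶ = 7.625×10⁻⁷ mol.
Φ(unknown) = 6.08×10⁻⁷ / 7.625×10⁻⁷ = 0.80.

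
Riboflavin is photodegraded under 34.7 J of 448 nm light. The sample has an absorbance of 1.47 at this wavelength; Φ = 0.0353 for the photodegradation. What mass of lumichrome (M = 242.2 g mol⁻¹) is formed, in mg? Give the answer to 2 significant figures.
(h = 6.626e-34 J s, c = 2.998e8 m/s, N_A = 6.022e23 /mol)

Photon energy at 448 nm: hc/λ = (6.626e-34)(2.998e8)/(448e-9) = 4.434e-19 J.
Photons incident: 34.7 / 4.434e-19 = 7.826e19, i.e. 7.826e19/6.022e23 = 1.300e-4 mol.
Fraction absorbed: 1 − 10^(−1.47) = 0.9661.
Photons absorbed: 0.9661 × 1.300e-4 = 1.256e-4 mol.
Product: Φ × n_abs = 0.0353 × 1.256e-4 = 4.434e-6 mol.
Mass: 4.434e-6 × 242.2 = 0.001074 g = 1.1 mg.

1.1 mg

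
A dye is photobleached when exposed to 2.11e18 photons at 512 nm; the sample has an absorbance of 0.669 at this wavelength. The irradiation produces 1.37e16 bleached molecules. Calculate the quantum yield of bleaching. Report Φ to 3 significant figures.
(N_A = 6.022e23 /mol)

Product: 1.37e16 / 6.022e23 = 2.275e-8 mol.
Moles of photons: 2.11e18 / 6.022e23 = 3.504e-6 mol.
Fraction absorbed: 1 − 10^(−0.669) = 0.7857.
Photons absorbed: 0.7857 × 3.504e-6 = 2.753e-6 mol.
Φ = 2.275e-8 mol / 2.753e-6 mol photons = 0.00826.

Φ = 0.00826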